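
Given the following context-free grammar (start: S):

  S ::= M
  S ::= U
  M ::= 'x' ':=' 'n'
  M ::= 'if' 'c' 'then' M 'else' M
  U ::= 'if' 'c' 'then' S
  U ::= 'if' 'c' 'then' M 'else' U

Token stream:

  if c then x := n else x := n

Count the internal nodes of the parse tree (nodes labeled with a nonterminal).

[S [M if c then [M x := n] else [M x := n]]]

4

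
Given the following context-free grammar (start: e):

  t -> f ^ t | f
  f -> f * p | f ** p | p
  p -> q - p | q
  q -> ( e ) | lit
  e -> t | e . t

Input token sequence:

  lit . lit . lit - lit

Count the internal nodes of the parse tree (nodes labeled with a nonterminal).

17

[e [e [e [t [f [p [q lit]]]]] . [t [f [p [q lit]]]]] . [t [f [p [q lit] - [p [q lit]]]]]]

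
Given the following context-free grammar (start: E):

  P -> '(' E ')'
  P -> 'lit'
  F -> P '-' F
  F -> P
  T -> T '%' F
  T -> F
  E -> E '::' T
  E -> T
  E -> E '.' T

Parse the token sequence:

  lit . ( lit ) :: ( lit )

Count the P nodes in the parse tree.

[E [E [E [T [F [P lit]]]] . [T [F [P ( [E [T [F [P lit]]]] )]]]] :: [T [F [P ( [E [T [F [P lit]]]] )]]]]

5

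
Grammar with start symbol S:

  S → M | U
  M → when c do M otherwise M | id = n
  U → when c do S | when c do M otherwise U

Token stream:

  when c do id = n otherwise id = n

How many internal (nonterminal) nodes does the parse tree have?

4

[S [M when c do [M id = n] otherwise [M id = n]]]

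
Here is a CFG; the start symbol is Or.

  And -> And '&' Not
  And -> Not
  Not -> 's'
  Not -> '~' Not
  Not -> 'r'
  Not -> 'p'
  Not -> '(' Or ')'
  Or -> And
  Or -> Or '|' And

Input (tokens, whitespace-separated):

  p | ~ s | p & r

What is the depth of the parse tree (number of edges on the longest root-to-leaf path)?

[Or [Or [Or [And [Not p]]] | [And [Not ~ [Not s]]]] | [And [And [Not p]] & [Not r]]]

5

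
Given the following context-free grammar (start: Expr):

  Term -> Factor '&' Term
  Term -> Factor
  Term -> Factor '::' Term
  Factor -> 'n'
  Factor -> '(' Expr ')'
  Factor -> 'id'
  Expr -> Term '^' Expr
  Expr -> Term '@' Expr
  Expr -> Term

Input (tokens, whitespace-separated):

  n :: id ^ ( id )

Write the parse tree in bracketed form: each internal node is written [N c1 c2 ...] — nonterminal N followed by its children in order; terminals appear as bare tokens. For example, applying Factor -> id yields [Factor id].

Expr
Term ^ Expr
Factor :: Term ^ Expr
n :: Term ^ Expr
n :: Factor ^ Expr
n :: id ^ Expr
n :: id ^ Term
n :: id ^ Factor
n :: id ^ ( Expr )
n :: id ^ ( Term )
n :: id ^ ( Factor )
n :: id ^ ( id )

[Expr [Term [Factor n] :: [Term [Factor id]]] ^ [Expr [Term [Factor ( [Expr [Term [Factor id]]] )]]]]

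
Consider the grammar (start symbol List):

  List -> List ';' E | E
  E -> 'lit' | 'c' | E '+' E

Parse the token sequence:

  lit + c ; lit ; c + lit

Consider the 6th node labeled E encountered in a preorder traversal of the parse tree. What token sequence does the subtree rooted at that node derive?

[List [List [List [E [E lit] + [E c]]] ; [E lit]] ; [E [E c] + [E lit]]]

c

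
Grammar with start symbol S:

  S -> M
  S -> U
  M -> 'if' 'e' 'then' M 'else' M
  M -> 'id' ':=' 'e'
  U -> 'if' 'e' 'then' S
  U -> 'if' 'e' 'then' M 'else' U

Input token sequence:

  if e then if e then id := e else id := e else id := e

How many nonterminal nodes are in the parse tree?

[S [M if e then [M if e then [M id := e] else [M id := e]] else [M id := e]]]

6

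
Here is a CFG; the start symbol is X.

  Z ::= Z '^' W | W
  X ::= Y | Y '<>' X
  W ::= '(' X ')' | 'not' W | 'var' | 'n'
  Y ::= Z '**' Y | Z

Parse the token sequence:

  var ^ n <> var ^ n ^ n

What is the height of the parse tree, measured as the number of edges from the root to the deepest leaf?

7

[X [Y [Z [Z [W var]] ^ [W n]]] <> [X [Y [Z [Z [Z [W var]] ^ [W n]] ^ [W n]]]]]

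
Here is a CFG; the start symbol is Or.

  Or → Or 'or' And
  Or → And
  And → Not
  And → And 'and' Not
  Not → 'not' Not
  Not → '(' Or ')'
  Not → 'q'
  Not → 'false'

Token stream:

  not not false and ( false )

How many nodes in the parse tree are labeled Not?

[Or [And [And [Not not [Not not [Not false]]]] and [Not ( [Or [And [Not false]]] )]]]

5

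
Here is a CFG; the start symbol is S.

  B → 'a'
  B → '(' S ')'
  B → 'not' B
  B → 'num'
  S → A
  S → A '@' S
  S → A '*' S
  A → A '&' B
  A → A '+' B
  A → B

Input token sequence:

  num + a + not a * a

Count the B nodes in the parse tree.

5

[S [A [A [A [B num]] + [B a]] + [B not [B a]]] * [S [A [B a]]]]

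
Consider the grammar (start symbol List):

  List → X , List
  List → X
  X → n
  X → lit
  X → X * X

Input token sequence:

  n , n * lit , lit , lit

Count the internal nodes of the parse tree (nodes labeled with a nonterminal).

[List [X n] , [List [X [X n] * [X lit]] , [List [X lit] , [List [X lit]]]]]

10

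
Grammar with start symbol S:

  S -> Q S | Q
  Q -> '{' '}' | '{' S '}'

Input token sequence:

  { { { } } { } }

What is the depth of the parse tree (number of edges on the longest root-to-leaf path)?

6

[S [Q { [S [Q { [S [Q { }]] }] [S [Q { }]]] }]]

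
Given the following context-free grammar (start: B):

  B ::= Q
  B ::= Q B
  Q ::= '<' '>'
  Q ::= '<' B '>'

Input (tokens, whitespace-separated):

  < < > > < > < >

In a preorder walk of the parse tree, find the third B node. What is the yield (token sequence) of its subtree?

< > < >

[B [Q < [B [Q < >]] >] [B [Q < >] [B [Q < >]]]]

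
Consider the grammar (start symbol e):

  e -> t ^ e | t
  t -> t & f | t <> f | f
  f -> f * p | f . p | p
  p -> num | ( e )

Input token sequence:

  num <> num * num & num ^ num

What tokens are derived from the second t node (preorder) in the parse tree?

num <> num * num

[e [t [t [t [f [p num]]] <> [f [f [p num]] * [p num]]] & [f [p num]]] ^ [e [t [f [p num]]]]]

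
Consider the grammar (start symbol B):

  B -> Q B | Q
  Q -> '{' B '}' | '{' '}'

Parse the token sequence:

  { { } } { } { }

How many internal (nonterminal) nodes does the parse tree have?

[B [Q { [B [Q { }]] }] [B [Q { }] [B [Q { }]]]]

8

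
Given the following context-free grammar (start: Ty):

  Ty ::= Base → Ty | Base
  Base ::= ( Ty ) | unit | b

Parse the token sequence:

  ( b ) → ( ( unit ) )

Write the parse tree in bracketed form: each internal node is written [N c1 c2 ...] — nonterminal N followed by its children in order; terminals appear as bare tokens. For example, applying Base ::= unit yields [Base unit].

[Ty [Base ( [Ty [Base b]] )] → [Ty [Base ( [Ty [Base ( [Ty [Base unit]] )]] )]]]

Ty
Base → Ty
( Ty ) → Ty
( Base ) → Ty
( b ) → Ty
( b ) → Base
( b ) → ( Ty )
( b ) → ( Base )
( b ) → ( ( Ty ) )
( b ) → ( ( Base ) )
( b ) → ( ( unit ) )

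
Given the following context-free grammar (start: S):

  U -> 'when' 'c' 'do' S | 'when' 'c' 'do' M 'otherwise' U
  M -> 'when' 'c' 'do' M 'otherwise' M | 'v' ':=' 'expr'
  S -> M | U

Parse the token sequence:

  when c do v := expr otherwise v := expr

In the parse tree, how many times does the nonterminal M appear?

3

[S [M when c do [M v := expr] otherwise [M v := expr]]]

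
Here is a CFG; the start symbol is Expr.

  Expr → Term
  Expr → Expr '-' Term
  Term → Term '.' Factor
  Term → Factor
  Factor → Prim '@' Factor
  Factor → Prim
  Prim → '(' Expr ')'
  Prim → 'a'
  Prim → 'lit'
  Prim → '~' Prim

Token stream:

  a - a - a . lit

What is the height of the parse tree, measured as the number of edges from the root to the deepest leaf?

[Expr [Expr [Expr [Term [Factor [Prim a]]]] - [Term [Factor [Prim a]]]] - [Term [Term [Factor [Prim a]]] . [Factor [Prim lit]]]]

6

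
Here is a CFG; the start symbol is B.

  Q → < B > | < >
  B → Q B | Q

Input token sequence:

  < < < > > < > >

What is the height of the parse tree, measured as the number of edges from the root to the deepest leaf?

6

[B [Q < [B [Q < [B [Q < >]] >] [B [Q < >]]] >]]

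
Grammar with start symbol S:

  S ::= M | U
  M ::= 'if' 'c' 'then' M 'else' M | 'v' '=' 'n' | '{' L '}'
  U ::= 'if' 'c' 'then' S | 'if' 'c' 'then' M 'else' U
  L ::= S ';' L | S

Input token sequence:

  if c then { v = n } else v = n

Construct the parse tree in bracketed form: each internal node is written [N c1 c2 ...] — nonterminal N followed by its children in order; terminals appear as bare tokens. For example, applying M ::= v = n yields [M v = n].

S
M
if c then M else M
if c then { L } else M
if c then { S } else M
if c then { M } else M
if c then { v = n } else M
if c then { v = n } else v = n

[S [M if c then [M { [L [S [M v = n]]] }] else [M v = n]]]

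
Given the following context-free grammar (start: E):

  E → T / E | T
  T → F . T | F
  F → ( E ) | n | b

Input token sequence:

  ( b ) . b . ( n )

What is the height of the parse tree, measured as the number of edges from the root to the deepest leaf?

[E [T [F ( [E [T [F b]]] )] . [T [F b] . [T [F ( [E [T [F n]]] )]]]]]

8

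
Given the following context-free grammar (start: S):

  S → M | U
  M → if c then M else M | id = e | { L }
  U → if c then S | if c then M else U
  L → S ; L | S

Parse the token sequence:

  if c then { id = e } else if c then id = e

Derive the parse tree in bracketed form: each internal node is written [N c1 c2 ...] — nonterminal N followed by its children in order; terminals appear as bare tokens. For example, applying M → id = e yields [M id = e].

S
U
if c then M else U
if c then { L } else U
if c then { S } else U
if c then { M } else U
if c then { id = e } else U
if c then { id = e } else if c then S
if c then { id = e } else if c then M
if c then { id = e } else if c then id = e

[S [U if c then [M { [L [S [M id = e]]] }] else [U if c then [S [M id = e]]]]]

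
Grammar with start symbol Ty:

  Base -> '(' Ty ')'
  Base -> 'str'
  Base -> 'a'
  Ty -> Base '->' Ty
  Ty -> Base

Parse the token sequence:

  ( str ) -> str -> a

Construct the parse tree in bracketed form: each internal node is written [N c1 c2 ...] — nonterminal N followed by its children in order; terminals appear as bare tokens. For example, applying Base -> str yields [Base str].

[Ty [Base ( [Ty [Base str]] )] -> [Ty [Base str] -> [Ty [Base a]]]]

Ty
Base -> Ty
( Ty ) -> Ty
( Base ) -> Ty
( str ) -> Ty
( str ) -> Base -> Ty
( str ) -> str -> Ty
( str ) -> str -> Base
( str ) -> str -> a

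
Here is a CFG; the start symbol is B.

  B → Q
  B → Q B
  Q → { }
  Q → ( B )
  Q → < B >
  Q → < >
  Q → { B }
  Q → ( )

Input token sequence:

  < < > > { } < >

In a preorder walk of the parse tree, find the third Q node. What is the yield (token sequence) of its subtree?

[B [Q < [B [Q < >]] >] [B [Q { }] [B [Q < >]]]]

{ }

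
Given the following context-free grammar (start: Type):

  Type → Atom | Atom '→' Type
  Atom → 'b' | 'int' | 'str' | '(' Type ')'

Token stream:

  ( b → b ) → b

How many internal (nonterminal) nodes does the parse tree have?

[Type [Atom ( [Type [Atom b] → [Type [Atom b]]] )] → [Type [Atom b]]]

8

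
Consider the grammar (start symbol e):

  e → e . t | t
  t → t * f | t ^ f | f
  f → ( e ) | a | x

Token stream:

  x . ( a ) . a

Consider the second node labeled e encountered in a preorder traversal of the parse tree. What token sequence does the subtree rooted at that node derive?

x . ( a )

[e [e [e [t [f x]]] . [t [f ( [e [t [f a]]] )]]] . [t [f a]]]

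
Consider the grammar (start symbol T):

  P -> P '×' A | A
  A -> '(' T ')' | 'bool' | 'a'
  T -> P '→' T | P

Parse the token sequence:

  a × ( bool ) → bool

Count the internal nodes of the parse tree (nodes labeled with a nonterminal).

[T [P [P [A a]] × [A ( [T [P [A bool]]] )]] → [T [P [A bool]]]]

11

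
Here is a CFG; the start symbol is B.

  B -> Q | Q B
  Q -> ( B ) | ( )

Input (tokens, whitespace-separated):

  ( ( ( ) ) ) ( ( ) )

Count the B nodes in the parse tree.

[B [Q ( [B [Q ( [B [Q ( )]] )]] )] [B [Q ( [B [Q ( )]] )]]]

5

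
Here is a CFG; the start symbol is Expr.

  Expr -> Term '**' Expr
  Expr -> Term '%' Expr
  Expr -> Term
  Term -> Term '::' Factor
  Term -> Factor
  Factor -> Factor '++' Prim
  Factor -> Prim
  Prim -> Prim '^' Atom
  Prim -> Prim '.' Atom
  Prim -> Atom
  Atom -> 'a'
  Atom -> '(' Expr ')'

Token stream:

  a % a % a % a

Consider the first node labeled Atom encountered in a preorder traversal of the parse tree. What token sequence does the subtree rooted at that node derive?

a

[Expr [Term [Factor [Prim [Atom a]]]] % [Expr [Term [Factor [Prim [Atom a]]]] % [Expr [Term [Factor [Prim [Atom a]]]] % [Expr [Term [Factor [Prim [Atom a]]]]]]]]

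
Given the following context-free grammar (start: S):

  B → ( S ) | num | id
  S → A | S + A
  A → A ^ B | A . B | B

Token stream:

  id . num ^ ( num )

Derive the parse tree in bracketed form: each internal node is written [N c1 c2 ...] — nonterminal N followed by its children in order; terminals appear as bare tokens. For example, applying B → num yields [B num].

S
A
A ^ B
A . B ^ B
B . B ^ B
id . B ^ B
id . num ^ B
id . num ^ ( S )
id . num ^ ( A )
id . num ^ ( B )
id . num ^ ( num )

[S [A [A [A [B id]] . [B num]] ^ [B ( [S [A [B num]]] )]]]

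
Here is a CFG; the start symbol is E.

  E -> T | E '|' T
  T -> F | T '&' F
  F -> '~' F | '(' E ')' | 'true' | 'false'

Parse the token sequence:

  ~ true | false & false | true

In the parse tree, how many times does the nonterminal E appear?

3

[E [E [E [T [F ~ [F true]]]] | [T [T [F false]] & [F false]]] | [T [F true]]]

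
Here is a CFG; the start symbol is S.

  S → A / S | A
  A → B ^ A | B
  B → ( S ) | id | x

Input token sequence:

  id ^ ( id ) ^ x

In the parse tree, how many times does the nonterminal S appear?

[S [A [B id] ^ [A [B ( [S [A [B id]]] )] ^ [A [B x]]]]]

2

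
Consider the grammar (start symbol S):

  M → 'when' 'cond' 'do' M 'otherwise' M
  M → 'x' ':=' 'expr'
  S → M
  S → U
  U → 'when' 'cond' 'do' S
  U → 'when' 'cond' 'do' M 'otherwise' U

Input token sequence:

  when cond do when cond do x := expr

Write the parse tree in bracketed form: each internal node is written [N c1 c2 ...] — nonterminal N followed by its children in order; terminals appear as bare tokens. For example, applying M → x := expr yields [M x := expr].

[S [U when cond do [S [U when cond do [S [M x := expr]]]]]]

S
U
when cond do S
when cond do U
when cond do when cond do S
when cond do when cond do M
when cond do when cond do x := expr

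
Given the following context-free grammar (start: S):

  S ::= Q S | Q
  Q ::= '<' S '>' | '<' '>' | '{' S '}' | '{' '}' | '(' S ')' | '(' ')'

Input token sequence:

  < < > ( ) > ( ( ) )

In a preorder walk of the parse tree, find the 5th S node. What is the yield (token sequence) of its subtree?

( )

[S [Q < [S [Q < >] [S [Q ( )]]] >] [S [Q ( [S [Q ( )]] )]]]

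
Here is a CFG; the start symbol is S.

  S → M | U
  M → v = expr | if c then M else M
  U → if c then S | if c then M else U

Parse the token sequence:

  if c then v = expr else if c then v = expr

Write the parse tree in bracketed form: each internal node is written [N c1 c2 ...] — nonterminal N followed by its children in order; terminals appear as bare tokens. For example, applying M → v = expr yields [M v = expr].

S
U
if c then M else U
if c then v = expr else U
if c then v = expr else if c then S
if c then v = expr else if c then M
if c then v = expr else if c then v = expr

[S [U if c then [M v = expr] else [U if c then [S [M v = expr]]]]]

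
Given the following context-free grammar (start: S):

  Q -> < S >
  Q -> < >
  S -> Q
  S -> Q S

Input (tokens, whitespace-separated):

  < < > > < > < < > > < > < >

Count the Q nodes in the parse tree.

7

[S [Q < [S [Q < >]] >] [S [Q < >] [S [Q < [S [Q < >]] >] [S [Q < >] [S [Q < >]]]]]]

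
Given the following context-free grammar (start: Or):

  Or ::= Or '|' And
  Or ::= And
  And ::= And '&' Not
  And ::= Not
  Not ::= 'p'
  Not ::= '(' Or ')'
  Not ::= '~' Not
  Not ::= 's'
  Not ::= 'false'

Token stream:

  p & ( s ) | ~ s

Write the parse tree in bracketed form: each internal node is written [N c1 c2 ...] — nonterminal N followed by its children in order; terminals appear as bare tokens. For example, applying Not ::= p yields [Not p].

Or
Or | And
And | And
And & Not | And
Not & Not | And
p & Not | And
p & ( Or ) | And
p & ( And ) | And
p & ( Not ) | And
p & ( s ) | And
p & ( s ) | Not
p & ( s ) | ~ Not
p & ( s ) | ~ s

[Or [Or [And [And [Not p]] & [Not ( [Or [And [Not s]]] )]]] | [And [Not ~ [Not s]]]]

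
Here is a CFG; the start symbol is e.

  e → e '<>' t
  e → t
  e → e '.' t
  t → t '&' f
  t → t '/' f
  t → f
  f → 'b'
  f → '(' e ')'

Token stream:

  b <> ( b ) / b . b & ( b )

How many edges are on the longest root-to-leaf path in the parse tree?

[e [e [e [t [f b]]] <> [t [t [f ( [e [t [f b]]] )]] / [f b]]] . [t [t [f b]] & [f ( [e [t [f b]]] )]]]

8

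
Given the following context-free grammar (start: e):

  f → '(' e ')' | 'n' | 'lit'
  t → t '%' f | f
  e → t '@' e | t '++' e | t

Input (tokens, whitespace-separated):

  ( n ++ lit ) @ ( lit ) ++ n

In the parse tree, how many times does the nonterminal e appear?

6

[e [t [f ( [e [t [f n]] ++ [e [t [f lit]]]] )]] @ [e [t [f ( [e [t [f lit]]] )]] ++ [e [t [f n]]]]]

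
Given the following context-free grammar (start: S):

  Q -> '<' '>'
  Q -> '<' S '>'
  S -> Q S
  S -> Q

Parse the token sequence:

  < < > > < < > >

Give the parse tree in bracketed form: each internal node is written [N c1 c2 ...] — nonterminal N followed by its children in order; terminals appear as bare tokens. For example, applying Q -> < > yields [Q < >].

S
Q S
< S > S
< Q > S
< < > > S
< < > > Q
< < > > < S >
< < > > < Q >
< < > > < < > >

[S [Q < [S [Q < >]] >] [S [Q < [S [Q < >]] >]]]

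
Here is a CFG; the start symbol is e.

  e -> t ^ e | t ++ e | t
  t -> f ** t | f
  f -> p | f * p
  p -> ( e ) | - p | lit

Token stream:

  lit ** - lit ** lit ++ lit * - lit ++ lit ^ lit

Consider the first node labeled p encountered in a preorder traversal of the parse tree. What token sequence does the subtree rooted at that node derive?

[e [t [f [p lit]] ** [t [f [p - [p lit]]] ** [t [f [p lit]]]]] ++ [e [t [f [f [p lit]] * [p - [p lit]]]] ++ [e [t [f [p lit]]] ^ [e [t [f [p lit]]]]]]]

lit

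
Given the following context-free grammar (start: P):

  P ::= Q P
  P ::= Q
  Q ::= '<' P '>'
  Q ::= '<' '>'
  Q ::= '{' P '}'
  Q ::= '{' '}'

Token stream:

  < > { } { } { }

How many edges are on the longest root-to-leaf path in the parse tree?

[P [Q < >] [P [Q { }] [P [Q { }] [P [Q { }]]]]]

5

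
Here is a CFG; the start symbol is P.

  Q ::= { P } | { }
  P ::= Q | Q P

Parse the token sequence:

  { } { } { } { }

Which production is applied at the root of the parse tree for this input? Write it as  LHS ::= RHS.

[P [Q { }] [P [Q { }] [P [Q { }] [P [Q { }]]]]]

P ::= Q P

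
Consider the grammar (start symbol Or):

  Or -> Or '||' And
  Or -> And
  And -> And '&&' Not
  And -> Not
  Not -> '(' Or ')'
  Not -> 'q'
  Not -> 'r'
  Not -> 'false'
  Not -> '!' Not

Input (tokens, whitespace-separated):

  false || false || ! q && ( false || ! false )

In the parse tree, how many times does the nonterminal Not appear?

[Or [Or [Or [And [Not false]]] || [And [Not false]]] || [And [And [Not ! [Not q]]] && [Not ( [Or [Or [And [Not false]]] || [And [Not ! [Not false]]]] )]]]

8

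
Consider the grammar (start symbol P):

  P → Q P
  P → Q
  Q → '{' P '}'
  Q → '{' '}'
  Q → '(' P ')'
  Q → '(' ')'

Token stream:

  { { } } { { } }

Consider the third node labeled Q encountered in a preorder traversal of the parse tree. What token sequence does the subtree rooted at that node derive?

[P [Q { [P [Q { }]] }] [P [Q { [P [Q { }]] }]]]

{ { } }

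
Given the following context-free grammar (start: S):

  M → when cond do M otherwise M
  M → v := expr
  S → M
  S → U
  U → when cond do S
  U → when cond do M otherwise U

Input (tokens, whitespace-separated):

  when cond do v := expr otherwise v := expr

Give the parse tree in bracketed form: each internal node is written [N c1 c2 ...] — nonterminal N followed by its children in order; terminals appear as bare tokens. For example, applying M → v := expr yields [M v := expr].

S
M
when cond do M otherwise M
when cond do v := expr otherwise M
when cond do v := expr otherwise v := expr

[S [M when cond do [M v := expr] otherwise [M v := expr]]]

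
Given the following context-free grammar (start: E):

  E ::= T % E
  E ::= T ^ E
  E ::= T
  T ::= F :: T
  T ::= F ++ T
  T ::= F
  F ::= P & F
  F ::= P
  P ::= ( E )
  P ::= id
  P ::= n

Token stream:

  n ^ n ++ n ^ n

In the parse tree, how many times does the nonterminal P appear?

[E [T [F [P n]]] ^ [E [T [F [P n]] ++ [T [F [P n]]]] ^ [E [T [F [P n]]]]]]

4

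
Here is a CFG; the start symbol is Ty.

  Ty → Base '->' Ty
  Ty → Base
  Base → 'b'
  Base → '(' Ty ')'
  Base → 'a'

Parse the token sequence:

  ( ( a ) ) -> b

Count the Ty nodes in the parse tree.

4

[Ty [Base ( [Ty [Base ( [Ty [Base a]] )]] )] -> [Ty [Base b]]]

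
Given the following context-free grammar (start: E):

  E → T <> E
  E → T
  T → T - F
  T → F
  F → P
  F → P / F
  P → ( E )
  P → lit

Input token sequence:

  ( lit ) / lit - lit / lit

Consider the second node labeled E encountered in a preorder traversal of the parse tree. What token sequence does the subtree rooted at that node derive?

[E [T [T [F [P ( [E [T [F [P lit]]]] )] / [F [P lit]]]] - [F [P lit] / [F [P lit]]]]]

lit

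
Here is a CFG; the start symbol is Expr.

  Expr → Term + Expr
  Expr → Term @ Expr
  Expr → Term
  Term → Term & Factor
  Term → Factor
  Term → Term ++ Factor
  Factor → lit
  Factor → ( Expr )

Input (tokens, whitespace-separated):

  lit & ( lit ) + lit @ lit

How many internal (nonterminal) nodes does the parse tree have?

14

[Expr [Term [Term [Factor lit]] & [Factor ( [Expr [Term [Factor lit]]] )]] + [Expr [Term [Factor lit]] @ [Expr [Term [Factor lit]]]]]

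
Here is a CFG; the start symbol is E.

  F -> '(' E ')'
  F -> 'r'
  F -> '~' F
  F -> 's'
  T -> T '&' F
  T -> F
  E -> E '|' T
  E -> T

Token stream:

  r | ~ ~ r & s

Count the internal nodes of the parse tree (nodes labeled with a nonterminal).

10

[E [E [T [F r]]] | [T [T [F ~ [F ~ [F r]]]] & [F s]]]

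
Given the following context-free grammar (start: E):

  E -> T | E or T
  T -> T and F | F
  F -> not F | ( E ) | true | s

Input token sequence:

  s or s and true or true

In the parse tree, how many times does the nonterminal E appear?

[E [E [E [T [F s]]] or [T [T [F s]] and [F true]]] or [T [F true]]]

3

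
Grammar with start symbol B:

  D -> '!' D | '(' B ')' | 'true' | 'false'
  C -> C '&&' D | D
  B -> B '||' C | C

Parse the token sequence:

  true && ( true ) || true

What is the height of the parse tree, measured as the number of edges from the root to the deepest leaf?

7

[B [B [C [C [D true]] && [D ( [B [C [D true]]] )]]] || [C [D true]]]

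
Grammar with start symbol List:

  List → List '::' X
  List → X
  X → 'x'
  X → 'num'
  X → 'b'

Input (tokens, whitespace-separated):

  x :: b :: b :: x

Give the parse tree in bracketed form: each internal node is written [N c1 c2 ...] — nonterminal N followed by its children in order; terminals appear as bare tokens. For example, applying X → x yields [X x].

List
List :: X
List :: X :: X
List :: X :: X :: X
X :: X :: X :: X
x :: X :: X :: X
x :: b :: X :: X
x :: b :: b :: X
x :: b :: b :: x

[List [List [List [List [X x]] :: [X b]] :: [X b]] :: [X x]]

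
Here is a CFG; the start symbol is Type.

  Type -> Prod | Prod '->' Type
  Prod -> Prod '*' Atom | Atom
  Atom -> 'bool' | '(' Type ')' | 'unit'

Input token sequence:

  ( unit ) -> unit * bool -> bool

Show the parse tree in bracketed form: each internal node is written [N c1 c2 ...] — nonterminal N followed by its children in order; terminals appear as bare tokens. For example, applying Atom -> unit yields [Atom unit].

Type
Prod -> Type
Atom -> Type
( Type ) -> Type
( Prod ) -> Type
( Atom ) -> Type
( unit ) -> Type
( unit ) -> Prod -> Type
( unit ) -> Prod * Atom -> Type
( unit ) -> Atom * Atom -> Type
( unit ) -> unit * Atom -> Type
( unit ) -> unit * bool -> Type
( unit ) -> unit * bool -> Prod
( unit ) -> unit * bool -> Atom
( unit ) -> unit * bool -> bool

[Type [Prod [Atom ( [Type [Prod [Atom unit]]] )]] -> [Type [Prod [Prod [Atom unit]] * [Atom bool]] -> [Type [Prod [Atom bool]]]]]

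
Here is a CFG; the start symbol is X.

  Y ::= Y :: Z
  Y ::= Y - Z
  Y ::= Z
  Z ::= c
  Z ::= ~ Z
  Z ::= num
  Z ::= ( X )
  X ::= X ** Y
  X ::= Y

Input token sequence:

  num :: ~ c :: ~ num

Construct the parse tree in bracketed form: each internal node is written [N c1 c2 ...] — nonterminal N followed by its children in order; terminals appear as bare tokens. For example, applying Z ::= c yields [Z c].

[X [Y [Y [Y [Z num]] :: [Z ~ [Z c]]] :: [Z ~ [Z num]]]]

X
Y
Y :: Z
Y :: Z :: Z
Z :: Z :: Z
num :: Z :: Z
num :: ~ Z :: Z
num :: ~ c :: Z
num :: ~ c :: ~ Z
num :: ~ c :: ~ num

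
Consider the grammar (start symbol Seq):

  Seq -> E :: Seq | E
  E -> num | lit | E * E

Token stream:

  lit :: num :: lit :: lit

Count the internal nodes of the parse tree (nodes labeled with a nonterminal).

[Seq [E lit] :: [Seq [E num] :: [Seq [E lit] :: [Seq [E lit]]]]]

8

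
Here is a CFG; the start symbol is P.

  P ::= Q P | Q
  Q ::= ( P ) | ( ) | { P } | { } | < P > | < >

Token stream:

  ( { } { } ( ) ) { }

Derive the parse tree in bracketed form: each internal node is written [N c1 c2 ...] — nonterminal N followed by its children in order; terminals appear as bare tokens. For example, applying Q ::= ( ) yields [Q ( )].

[P [Q ( [P [Q { }] [P [Q { }] [P [Q ( )]]]] )] [P [Q { }]]]

P
Q P
( P ) P
( Q P ) P
( { } P ) P
( { } Q P ) P
( { } { } P ) P
( { } { } Q ) P
( { } { } ( ) ) P
( { } { } ( ) ) Q
( { } { } ( ) ) { }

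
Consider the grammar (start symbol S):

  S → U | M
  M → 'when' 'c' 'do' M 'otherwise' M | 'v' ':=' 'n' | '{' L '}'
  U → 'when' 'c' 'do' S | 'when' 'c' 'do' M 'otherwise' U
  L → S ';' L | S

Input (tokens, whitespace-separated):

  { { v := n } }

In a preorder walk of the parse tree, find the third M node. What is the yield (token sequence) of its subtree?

v := n

[S [M { [L [S [M { [L [S [M v := n]]] }]]] }]]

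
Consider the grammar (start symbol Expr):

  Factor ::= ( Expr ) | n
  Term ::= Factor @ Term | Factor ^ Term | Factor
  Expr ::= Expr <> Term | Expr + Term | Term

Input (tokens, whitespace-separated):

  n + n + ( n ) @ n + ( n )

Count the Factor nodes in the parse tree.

7

[Expr [Expr [Expr [Expr [Term [Factor n]]] + [Term [Factor n]]] + [Term [Factor ( [Expr [Term [Factor n]]] )] @ [Term [Factor n]]]] + [Term [Factor ( [Expr [Term [Factor n]]] )]]]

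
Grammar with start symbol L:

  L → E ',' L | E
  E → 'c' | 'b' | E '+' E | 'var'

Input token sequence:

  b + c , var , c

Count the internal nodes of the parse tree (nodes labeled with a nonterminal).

[L [E [E b] + [E c]] , [L [E var] , [L [E c]]]]

8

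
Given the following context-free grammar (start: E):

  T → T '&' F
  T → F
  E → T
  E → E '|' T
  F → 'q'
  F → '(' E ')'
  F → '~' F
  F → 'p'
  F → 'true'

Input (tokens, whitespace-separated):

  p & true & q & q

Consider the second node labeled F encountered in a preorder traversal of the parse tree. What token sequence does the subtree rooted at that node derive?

[E [T [T [T [T [F p]] & [F true]] & [F q]] & [F q]]]

true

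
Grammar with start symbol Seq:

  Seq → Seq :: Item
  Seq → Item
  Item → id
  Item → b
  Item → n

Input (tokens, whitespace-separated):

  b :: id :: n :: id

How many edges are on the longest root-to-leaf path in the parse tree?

[Seq [Seq [Seq [Seq [Item b]] :: [Item id]] :: [Item n]] :: [Item id]]

5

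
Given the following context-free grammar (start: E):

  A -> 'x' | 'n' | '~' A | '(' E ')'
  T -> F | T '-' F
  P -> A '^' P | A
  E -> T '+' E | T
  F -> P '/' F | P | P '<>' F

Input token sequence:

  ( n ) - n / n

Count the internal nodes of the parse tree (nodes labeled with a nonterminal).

[E [T [T [F [P [A ( [E [T [F [P [A n]]]]] )]]]] - [F [P [A n]] / [F [P [A n]]]]]]

17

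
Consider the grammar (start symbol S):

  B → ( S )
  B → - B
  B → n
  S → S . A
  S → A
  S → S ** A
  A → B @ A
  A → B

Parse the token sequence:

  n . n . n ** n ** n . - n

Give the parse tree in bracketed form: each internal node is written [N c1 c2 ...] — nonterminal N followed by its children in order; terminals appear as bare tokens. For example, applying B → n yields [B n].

[S [S [S [S [S [S [A [B n]]] . [A [B n]]] . [A [B n]]] ** [A [B n]]] ** [A [B n]]] . [A [B - [B n]]]]

S
S . A
S ** A . A
S ** A ** A . A
S . A ** A ** A . A
S . A . A ** A ** A . A
A . A . A ** A ** A . A
B . A . A ** A ** A . A
n . A . A ** A ** A . A
n . B . A ** A ** A . A
n . n . A ** A ** A . A
n . n . B ** A ** A . A
n . n . n ** A ** A . A
n . n . n ** B ** A . A
n . n . n ** n ** A . A
n . n . n ** n ** B . A
n . n . n ** n ** n . A
n . n . n ** n ** n . B
n . n . n ** n ** n . - B
n . n . n ** n ** n . - n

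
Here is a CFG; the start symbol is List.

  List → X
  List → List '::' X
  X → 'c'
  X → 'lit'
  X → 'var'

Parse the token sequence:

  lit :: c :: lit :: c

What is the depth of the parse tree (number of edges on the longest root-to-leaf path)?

5

[List [List [List [List [X lit]] :: [X c]] :: [X lit]] :: [X c]]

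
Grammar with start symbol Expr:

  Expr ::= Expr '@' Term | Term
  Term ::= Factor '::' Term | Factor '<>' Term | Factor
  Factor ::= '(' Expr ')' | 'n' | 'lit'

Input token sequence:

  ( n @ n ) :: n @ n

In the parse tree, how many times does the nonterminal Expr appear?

[Expr [Expr [Term [Factor ( [Expr [Expr [Term [Factor n]]] @ [Term [Factor n]]] )] :: [Term [Factor n]]]] @ [Term [Factor n]]]

4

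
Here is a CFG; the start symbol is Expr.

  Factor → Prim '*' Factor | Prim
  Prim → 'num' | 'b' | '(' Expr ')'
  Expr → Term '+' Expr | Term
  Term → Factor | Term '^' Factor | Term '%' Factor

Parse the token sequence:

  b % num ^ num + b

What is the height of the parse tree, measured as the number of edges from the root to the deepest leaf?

[Expr [Term [Term [Term [Factor [Prim b]]] % [Factor [Prim num]]] ^ [Factor [Prim num]]] + [Expr [Term [Factor [Prim b]]]]]

6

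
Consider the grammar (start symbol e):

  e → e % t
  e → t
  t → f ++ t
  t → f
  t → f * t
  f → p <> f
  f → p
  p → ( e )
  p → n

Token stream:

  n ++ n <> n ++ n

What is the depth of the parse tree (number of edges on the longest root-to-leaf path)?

6

[e [t [f [p n]] ++ [t [f [p n] <> [f [p n]]] ++ [t [f [p n]]]]]]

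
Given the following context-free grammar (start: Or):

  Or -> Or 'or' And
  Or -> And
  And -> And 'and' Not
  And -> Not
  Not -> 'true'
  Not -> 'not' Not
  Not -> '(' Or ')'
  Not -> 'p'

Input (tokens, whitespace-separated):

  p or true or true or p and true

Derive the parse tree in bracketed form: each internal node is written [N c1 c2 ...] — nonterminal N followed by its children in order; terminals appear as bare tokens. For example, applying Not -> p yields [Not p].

Or
Or or And
Or or And or And
Or or And or And or And
And or And or And or And
Not or And or And or And
p or And or And or And
p or Not or And or And
p or true or And or And
p or true or Not or And
p or true or true or And
p or true or true or And and Not
p or true or true or Not and Not
p or true or true or p and Not
p or true or true or p and true

[Or [Or [Or [Or [And [Not p]]] or [And [Not true]]] or [And [Not true]]] or [And [And [Not p]] and [Not true]]]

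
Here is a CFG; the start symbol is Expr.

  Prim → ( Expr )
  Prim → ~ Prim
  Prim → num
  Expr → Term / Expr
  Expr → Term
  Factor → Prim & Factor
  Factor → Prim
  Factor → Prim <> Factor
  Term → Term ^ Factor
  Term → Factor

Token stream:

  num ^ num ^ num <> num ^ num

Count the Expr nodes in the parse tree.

1

[Expr [Term [Term [Term [Term [Factor [Prim num]]] ^ [Factor [Prim num]]] ^ [Factor [Prim num] <> [Factor [Prim num]]]] ^ [Factor [Prim num]]]]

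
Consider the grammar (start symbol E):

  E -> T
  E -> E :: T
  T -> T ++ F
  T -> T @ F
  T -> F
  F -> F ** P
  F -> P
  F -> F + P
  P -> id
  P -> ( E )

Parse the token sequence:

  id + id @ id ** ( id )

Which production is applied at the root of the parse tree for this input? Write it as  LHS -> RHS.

E -> T

[E [T [T [F [F [P id]] + [P id]]] @ [F [F [P id]] ** [P ( [E [T [F [P id]]]] )]]]]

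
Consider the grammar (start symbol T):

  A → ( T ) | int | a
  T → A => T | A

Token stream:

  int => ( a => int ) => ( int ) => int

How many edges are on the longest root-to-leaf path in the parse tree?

[T [A int] => [T [A ( [T [A a] => [T [A int]]] )] => [T [A ( [T [A int]] )] => [T [A int]]]]]

6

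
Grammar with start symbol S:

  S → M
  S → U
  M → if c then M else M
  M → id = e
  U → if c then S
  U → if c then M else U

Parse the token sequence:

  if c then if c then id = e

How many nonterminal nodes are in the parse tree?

[S [U if c then [S [U if c then [S [M id = e]]]]]]

6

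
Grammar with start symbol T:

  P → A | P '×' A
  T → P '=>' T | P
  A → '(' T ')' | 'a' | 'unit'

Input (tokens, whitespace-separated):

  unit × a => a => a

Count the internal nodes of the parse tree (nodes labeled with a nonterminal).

[T [P [P [A unit]] × [A a]] => [T [P [A a]] => [T [P [A a]]]]]

11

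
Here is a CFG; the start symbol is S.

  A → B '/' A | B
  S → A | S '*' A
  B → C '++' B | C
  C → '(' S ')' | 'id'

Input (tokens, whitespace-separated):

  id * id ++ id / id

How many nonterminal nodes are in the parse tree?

13

[S [S [A [B [C id]]]] * [A [B [C id] ++ [B [C id]]] / [A [B [C id]]]]]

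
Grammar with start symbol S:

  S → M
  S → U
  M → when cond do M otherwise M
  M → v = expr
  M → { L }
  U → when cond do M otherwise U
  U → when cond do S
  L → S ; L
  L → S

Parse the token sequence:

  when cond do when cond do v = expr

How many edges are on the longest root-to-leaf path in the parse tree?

[S [U when cond do [S [U when cond do [S [M v = expr]]]]]]

6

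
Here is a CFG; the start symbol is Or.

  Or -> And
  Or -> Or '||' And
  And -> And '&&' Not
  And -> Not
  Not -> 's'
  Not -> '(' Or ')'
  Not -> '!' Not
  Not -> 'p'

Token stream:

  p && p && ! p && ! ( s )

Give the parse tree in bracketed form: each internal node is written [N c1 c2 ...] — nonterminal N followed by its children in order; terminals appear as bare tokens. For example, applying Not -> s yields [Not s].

[Or [And [And [And [And [Not p]] && [Not p]] && [Not ! [Not p]]] && [Not ! [Not ( [Or [And [Not s]]] )]]]]

Or
And
And && Not
And && Not && Not
And && Not && Not && Not
Not && Not && Not && Not
p && Not && Not && Not
p && p && Not && Not
p && p && ! Not && Not
p && p && ! p && Not
p && p && ! p && ! Not
p && p && ! p && ! ( Or )
p && p && ! p && ! ( And )
p && p && ! p && ! ( Not )
p && p && ! p && ! ( s )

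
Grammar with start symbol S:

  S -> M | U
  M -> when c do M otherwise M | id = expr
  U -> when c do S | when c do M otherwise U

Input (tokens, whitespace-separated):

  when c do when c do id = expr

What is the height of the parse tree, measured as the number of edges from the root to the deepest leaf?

[S [U when c do [S [U when c do [S [M id = expr]]]]]]

6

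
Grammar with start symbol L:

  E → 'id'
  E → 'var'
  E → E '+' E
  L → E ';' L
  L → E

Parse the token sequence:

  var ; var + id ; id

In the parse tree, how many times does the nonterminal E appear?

5

[L [E var] ; [L [E [E var] + [E id]] ; [L [E id]]]]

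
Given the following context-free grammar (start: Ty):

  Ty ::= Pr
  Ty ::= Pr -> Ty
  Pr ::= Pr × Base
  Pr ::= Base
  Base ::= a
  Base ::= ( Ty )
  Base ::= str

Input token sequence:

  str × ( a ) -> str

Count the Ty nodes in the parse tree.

[Ty [Pr [Pr [Base str]] × [Base ( [Ty [Pr [Base a]]] )]] -> [Ty [Pr [Base str]]]]

3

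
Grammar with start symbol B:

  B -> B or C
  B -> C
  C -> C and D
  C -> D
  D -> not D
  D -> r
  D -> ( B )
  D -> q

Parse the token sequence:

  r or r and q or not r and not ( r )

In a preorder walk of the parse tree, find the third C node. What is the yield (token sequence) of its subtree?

r

[B [B [B [C [D r]]] or [C [C [D r]] and [D q]]] or [C [C [D not [D r]]] and [D not [D ( [B [C [D r]]] )]]]]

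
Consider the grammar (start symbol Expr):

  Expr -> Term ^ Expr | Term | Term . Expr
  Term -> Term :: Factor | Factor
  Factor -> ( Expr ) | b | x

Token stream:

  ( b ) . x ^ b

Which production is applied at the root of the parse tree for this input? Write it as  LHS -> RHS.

[Expr [Term [Factor ( [Expr [Term [Factor b]]] )]] . [Expr [Term [Factor x]] ^ [Expr [Term [Factor b]]]]]

Expr -> Term . Expr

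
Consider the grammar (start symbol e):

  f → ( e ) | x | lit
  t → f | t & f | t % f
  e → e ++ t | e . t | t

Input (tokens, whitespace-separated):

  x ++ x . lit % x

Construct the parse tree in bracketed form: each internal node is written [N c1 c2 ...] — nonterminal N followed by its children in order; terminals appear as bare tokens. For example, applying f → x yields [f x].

[e [e [e [t [f x]]] ++ [t [f x]]] . [t [t [f lit]] % [f x]]]

e
e . t
e ++ t . t
t ++ t . t
f ++ t . t
x ++ t . t
x ++ f . t
x ++ x . t
x ++ x . t % f
x ++ x . f % f
x ++ x . lit % f
x ++ x . lit % x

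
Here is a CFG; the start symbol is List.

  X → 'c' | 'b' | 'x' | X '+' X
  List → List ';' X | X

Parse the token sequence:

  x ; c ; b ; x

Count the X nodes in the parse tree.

[List [List [List [List [X x]] ; [X c]] ; [X b]] ; [X x]]

4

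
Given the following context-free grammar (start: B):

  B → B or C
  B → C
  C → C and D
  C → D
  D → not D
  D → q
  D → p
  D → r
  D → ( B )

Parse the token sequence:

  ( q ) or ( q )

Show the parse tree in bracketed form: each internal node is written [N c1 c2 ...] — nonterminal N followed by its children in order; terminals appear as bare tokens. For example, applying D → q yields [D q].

[B [B [C [D ( [B [C [D q]]] )]]] or [C [D ( [B [C [D q]]] )]]]

B
B or C
C or C
D or C
( B ) or C
( C ) or C
( D ) or C
( q ) or C
( q ) or D
( q ) or ( B )
( q ) or ( C )
( q ) or ( D )
( q ) or ( q )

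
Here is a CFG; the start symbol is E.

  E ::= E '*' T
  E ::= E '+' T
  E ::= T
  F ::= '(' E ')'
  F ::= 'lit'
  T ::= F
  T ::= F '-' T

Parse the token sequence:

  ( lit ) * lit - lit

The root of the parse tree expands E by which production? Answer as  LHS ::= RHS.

[E [E [T [F ( [E [T [F lit]]] )]]] * [T [F lit] - [T [F lit]]]]

E ::= E '*' T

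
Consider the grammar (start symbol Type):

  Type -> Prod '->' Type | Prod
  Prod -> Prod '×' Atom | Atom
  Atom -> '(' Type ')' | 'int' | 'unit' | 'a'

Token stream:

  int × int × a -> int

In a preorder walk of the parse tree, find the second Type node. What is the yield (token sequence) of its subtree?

[Type [Prod [Prod [Prod [Atom int]] × [Atom int]] × [Atom a]] -> [Type [Prod [Atom int]]]]

int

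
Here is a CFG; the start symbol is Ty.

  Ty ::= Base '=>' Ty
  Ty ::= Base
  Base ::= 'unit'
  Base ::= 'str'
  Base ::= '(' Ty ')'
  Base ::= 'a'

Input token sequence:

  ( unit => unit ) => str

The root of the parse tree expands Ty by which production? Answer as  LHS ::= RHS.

[Ty [Base ( [Ty [Base unit] => [Ty [Base unit]]] )] => [Ty [Base str]]]

Ty ::= Base '=>' Ty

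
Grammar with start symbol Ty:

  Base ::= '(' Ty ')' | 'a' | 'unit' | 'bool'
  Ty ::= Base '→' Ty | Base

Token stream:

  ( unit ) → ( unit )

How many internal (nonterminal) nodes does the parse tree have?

8

[Ty [Base ( [Ty [Base unit]] )] → [Ty [Base ( [Ty [Base unit]] )]]]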